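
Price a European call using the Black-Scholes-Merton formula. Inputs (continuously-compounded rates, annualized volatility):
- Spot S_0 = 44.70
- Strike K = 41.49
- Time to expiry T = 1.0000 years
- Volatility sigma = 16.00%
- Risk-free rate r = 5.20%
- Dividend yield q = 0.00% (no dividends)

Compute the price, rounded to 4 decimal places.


Answer: Price = 6.1311

Derivation:
d1 = (ln(S/K) + (r - q + 0.5*sigma^2) * T) / (sigma * sqrt(T)) = 0.87075667
d2 = d1 - sigma * sqrt(T) = 0.71075667
exp(-rT) = 0.94932887; exp(-qT) = 1.00000000
C = S_0 * exp(-qT) * N(d1) - K * exp(-rT) * N(d2)
N(d1) = 0.80805649; N(d2) = 0.76138248
C = 44.7000 * 1.00000000 * 0.80805649 - 41.4900 * 0.94932887 * 0.76138248 = 6.1311


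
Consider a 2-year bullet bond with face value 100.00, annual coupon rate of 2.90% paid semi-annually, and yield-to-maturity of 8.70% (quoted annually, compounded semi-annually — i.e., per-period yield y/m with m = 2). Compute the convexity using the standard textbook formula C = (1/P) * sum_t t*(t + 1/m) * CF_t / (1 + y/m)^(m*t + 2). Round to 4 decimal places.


Answer: Convexity = 4.4537

Derivation:
Coupon per period c = face * coupon_rate / m = 1.450000
Periods per year m = 2; per-period yield y/m = 0.043500
Number of cashflows N = 4
Cashflows (t years, CF_t, discount factor 1/(1+y/m)^(m*t), PV):
  t = 0.5000: CF_t = 1.450000, DF = 0.958313, PV = 1.389554
  t = 1.0000: CF_t = 1.450000, DF = 0.918365, PV = 1.331629
  t = 1.5000: CF_t = 1.450000, DF = 0.880081, PV = 1.276117
  t = 2.0000: CF_t = 101.450000, DF = 0.843393, PV = 85.562258
Price P = sum_t PV_t = 89.559558
Convexity numerator sum_t t*(t + 1/m) * CF_t / (1+y/m)^(m*t + 2):
  t = 0.5000: term = 0.638059
  t = 1.0000: term = 1.834381
  t = 1.5000: term = 3.515823
  t = 2.0000: term = 392.886707
Convexity = (1/P) * sum = 398.874969 / 89.559558 = 4.453740


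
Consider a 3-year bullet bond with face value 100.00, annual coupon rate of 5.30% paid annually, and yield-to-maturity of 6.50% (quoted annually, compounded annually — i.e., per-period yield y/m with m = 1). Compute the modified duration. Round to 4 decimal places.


Answer: Modified duration = 2.6751

Derivation:
Coupon per period c = face * coupon_rate / m = 5.300000
Periods per year m = 1; per-period yield y/m = 0.065000
Number of cashflows N = 3
Cashflows (t years, CF_t, discount factor 1/(1+y/m)^(m*t), PV):
  t = 1.0000: CF_t = 5.300000, DF = 0.938967, PV = 4.976526
  t = 2.0000: CF_t = 5.300000, DF = 0.881659, PV = 4.672794
  t = 3.0000: CF_t = 105.300000, DF = 0.827849, PV = 87.172509
Price P = sum_t PV_t = 96.821829
First compute Macaulay numerator sum_t t * PV_t:
  t * PV_t at t = 1.0000: 4.976526
  t * PV_t at t = 2.0000: 9.345588
  t * PV_t at t = 3.0000: 261.517528
Macaulay duration D = 275.839642 / 96.821829 = 2.848941
Modified duration = D / (1 + y/m) = 2.848941 / (1 + 0.065000) = 2.675062


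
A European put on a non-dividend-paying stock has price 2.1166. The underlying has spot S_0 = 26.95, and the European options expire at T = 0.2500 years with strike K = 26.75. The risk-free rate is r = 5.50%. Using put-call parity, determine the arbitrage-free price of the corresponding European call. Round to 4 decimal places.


Put-call parity: C - P = S_0 * exp(-qT) - K * exp(-rT).
S_0 * exp(-qT) = 26.9500 * 1.00000000 = 26.95000000
K * exp(-rT) = 26.7500 * 0.98634410 = 26.38470466
C = P + S*exp(-qT) - K*exp(-rT)
C = 2.1166 + 26.95000000 - 26.38470466 = 2.6819

Answer: Call price = 2.6819


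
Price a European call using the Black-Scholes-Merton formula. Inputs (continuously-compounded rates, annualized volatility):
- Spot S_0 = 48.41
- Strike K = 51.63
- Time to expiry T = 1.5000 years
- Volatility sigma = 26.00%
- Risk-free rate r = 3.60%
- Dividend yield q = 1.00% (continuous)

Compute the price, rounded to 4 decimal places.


Answer: Price = 5.5163

Derivation:
d1 = (ln(S/K) + (r - q + 0.5*sigma^2) * T) / (sigma * sqrt(T)) = 0.07946241
d2 = d1 - sigma * sqrt(T) = -0.23897126
exp(-rT) = 0.94743211; exp(-qT) = 0.98511194
C = S_0 * exp(-qT) * N(d1) - K * exp(-rT) * N(d2)
N(d1) = 0.53166758; N(d2) = 0.40556393
C = 48.4100 * 0.98511194 * 0.53166758 - 51.6300 * 0.94743211 * 0.40556393 = 5.5163


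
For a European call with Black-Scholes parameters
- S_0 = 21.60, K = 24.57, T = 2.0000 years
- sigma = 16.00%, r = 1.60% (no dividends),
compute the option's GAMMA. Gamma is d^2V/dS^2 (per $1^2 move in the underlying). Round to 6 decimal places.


Answer: Gamma = 0.077679

Derivation:
d1 = -0.3148077920; d2 = -0.5410819620
phi(d1) = 0.3796556937; exp(-qT) = 1.0000000000; exp(-rT) = 0.9685065821
Gamma = exp(-qT) * phi(d1) / (S * sigma * sqrt(T)) = 1.0000000000 * 0.3796556937 / (21.6000 * 0.1600 * 1.4142135624) = 0.077679


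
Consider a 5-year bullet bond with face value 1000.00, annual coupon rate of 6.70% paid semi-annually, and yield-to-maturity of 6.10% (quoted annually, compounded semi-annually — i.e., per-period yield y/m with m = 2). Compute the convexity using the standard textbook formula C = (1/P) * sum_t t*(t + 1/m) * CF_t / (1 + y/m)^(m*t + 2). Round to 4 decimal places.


Answer: Convexity = 21.3849

Derivation:
Coupon per period c = face * coupon_rate / m = 33.500000
Periods per year m = 2; per-period yield y/m = 0.030500
Number of cashflows N = 10
Cashflows (t years, CF_t, discount factor 1/(1+y/m)^(m*t), PV):
  t = 0.5000: CF_t = 33.500000, DF = 0.970403, PV = 32.508491
  t = 1.0000: CF_t = 33.500000, DF = 0.941681, PV = 31.546328
  t = 1.5000: CF_t = 33.500000, DF = 0.913810, PV = 30.612642
  t = 2.0000: CF_t = 33.500000, DF = 0.886764, PV = 29.706591
  t = 2.5000: CF_t = 33.500000, DF = 0.860518, PV = 28.827357
  t = 3.0000: CF_t = 33.500000, DF = 0.835049, PV = 27.974146
  t = 3.5000: CF_t = 33.500000, DF = 0.810334, PV = 27.146187
  t = 4.0000: CF_t = 33.500000, DF = 0.786350, PV = 26.342733
  t = 4.5000: CF_t = 33.500000, DF = 0.763076, PV = 25.563060
  t = 5.0000: CF_t = 1033.500000, DF = 0.740491, PV = 765.297897
Price P = sum_t PV_t = 1025.525433
Convexity numerator sum_t t*(t + 1/m) * CF_t / (1+y/m)^(m*t + 2):
  t = 0.5000: term = 15.306321
  t = 1.0000: term = 44.559887
  t = 1.5000: term = 86.482071
  t = 2.0000: term = 139.870728
  t = 2.5000: term = 203.596401
  t = 3.0000: term = 276.598702
  t = 3.5000: term = 357.882842
  t = 4.0000: term = 446.516335
  t = 4.5000: term = 541.625830
  t = 5.0000: term = 19818.337563
Convexity = (1/P) * sum = 21930.776680 / 1025.525433 = 21.384917


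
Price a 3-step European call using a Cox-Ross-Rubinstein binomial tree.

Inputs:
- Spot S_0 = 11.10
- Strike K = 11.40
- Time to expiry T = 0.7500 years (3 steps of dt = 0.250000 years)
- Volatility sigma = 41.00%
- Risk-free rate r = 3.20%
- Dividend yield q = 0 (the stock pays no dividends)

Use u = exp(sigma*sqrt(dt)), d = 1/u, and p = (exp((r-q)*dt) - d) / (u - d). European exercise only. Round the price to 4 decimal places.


Answer: Price = V(0,0) = 1.6762

Derivation:
dt = T/N = 0.250000
u = exp(sigma*sqrt(dt)) = 1.227525; d = 1/u = 0.814647
p = (exp((r-q)*dt) - d) / (u - d) = 0.468383
Discount per step: exp(-r*dt) = 0.992032
Stock lattice S(k, i) with i counting down-moves:
  k=0: S(0,0) = 11.1000
  k=1: S(1,0) = 13.6255; S(1,1) = 9.0426
  k=2: S(2,0) = 16.7257; S(2,1) = 11.1000; S(2,2) = 7.3665
  k=3: S(3,0) = 20.5312; S(3,1) = 13.6255; S(3,2) = 9.0426; S(3,3) = 6.0011
Terminal payoffs V(N, i) = max(S_T - K, 0):
  V(3,0) = 9.131188; V(3,1) = 2.225528; V(3,2) = 0.000000; V(3,3) = 0.000000
Backward induction: V(k, i) = exp(-r*dt) * [p * V(k+1, i) + (1-p) * V(k+1, i+1)].
  V(2,0) = exp(-r*dt) * [p*9.131188 + (1-p)*2.225528] = 5.416514
  V(2,1) = exp(-r*dt) * [p*2.225528 + (1-p)*0.000000] = 1.034093
  V(2,2) = exp(-r*dt) * [p*0.000000 + (1-p)*0.000000] = 0.000000
  V(1,0) = exp(-r*dt) * [p*5.416514 + (1-p)*1.034093] = 3.062147
  V(1,1) = exp(-r*dt) * [p*1.034093 + (1-p)*0.000000] = 0.480492
  V(0,0) = exp(-r*dt) * [p*3.062147 + (1-p)*0.480492] = 1.676231


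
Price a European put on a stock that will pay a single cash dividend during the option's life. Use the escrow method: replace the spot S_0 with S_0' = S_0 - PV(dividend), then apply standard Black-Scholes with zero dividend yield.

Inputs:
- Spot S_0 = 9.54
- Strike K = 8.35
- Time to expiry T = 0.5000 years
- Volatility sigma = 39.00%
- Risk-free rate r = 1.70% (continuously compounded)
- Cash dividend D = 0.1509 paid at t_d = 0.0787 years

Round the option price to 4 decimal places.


Answer: Price = 0.5122

Derivation:
PV(D) = D * exp(-r * t_d) = 0.1509 * 0.99866299 = 0.15069825
S_0' = S_0 - PV(D) = 9.5400 - 0.15069825 = 9.38930175
d1 = (ln(S_0'/K) + (r + sigma^2/2)*T) / (sigma*sqrt(T)) = 0.59409440
d2 = d1 - sigma*sqrt(T) = 0.31832276
exp(-rT) = 0.99153602
N(-d1) = 0.27622449; N(-d2) = 0.37512006
P = K * exp(-rT) * N(-d2) - S_0' * N(-d1) = 8.3500 * 0.99153602 * 0.37512006 - 9.38930175 * 0.27622449 = 0.5122


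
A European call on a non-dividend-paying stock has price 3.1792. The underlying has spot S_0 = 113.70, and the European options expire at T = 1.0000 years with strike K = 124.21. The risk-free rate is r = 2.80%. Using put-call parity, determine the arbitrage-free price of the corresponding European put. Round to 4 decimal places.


Answer: Put price = 10.2596

Derivation:
Put-call parity: C - P = S_0 * exp(-qT) - K * exp(-rT).
S_0 * exp(-qT) = 113.7000 * 1.00000000 = 113.70000000
K * exp(-rT) = 124.2100 * 0.97238837 = 120.78035904
P = C - S*exp(-qT) + K*exp(-rT)
P = 3.1792 - 113.70000000 + 120.78035904 = 10.2596


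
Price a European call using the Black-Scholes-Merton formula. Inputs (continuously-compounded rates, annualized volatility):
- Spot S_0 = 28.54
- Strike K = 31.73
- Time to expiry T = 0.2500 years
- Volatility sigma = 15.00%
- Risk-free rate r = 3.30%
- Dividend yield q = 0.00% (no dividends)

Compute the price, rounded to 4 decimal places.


d1 = (ln(S/K) + (r - q + 0.5*sigma^2) * T) / (sigma * sqrt(T)) = -1.26524658
d2 = d1 - sigma * sqrt(T) = -1.34024658
exp(-rT) = 0.99178394; exp(-qT) = 1.00000000
C = S_0 * exp(-qT) * N(d1) - K * exp(-rT) * N(d2)
N(d1) = 0.10289147; N(d2) = 0.09008260
C = 28.5400 * 1.00000000 * 0.10289147 - 31.7300 * 0.99178394 * 0.09008260 = 0.1017

Answer: Price = 0.1017


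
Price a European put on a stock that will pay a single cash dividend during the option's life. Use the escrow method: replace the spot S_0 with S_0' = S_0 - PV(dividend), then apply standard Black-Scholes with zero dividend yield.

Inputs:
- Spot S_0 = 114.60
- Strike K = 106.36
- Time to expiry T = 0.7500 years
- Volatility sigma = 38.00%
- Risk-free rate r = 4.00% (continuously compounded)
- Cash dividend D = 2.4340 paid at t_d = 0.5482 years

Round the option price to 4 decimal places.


PV(D) = D * exp(-r * t_d) = 2.4340 * 0.97831067 = 2.38120817
S_0' = S_0 - PV(D) = 114.6000 - 2.38120817 = 112.21879183
d1 = (ln(S_0'/K) + (r + sigma^2/2)*T) / (sigma*sqrt(T)) = 0.41864245
d2 = d1 - sigma*sqrt(T) = 0.08955279
exp(-rT) = 0.97044553
N(-d1) = 0.33773873; N(-d2) = 0.46432130
P = K * exp(-rT) * N(-d2) - S_0' * N(-d1) = 106.3600 * 0.97044553 * 0.46432130 - 112.21879183 * 0.33773873 = 10.0250

Answer: Price = 10.0250


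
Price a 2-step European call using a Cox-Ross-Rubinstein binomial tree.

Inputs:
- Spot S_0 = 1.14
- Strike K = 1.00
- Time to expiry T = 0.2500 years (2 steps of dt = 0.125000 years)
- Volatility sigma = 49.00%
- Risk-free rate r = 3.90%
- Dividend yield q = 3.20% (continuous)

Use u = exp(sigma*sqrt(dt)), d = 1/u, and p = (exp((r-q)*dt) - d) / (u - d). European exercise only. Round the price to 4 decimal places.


Answer: Price = V(0,0) = 0.1967

Derivation:
dt = T/N = 0.125000
u = exp(sigma*sqrt(dt)) = 1.189153; d = 1/u = 0.840935
p = (exp((r-q)*dt) - d) / (u - d) = 0.459312
Discount per step: exp(-r*dt) = 0.995137
Stock lattice S(k, i) with i counting down-moves:
  k=0: S(0,0) = 1.1400
  k=1: S(1,0) = 1.3556; S(1,1) = 0.9587
  k=2: S(2,0) = 1.6121; S(2,1) = 1.1400; S(2,2) = 0.8062
Terminal payoffs V(N, i) = max(S_T - K, 0):
  V(2,0) = 0.612056; V(2,1) = 0.140000; V(2,2) = 0.000000
Backward induction: V(k, i) = exp(-r*dt) * [p * V(k+1, i) + (1-p) * V(k+1, i+1)].
  V(1,0) = exp(-r*dt) * [p*0.612056 + (1-p)*0.140000] = 0.355086
  V(1,1) = exp(-r*dt) * [p*0.140000 + (1-p)*0.000000] = 0.063991
  V(0,0) = exp(-r*dt) * [p*0.355086 + (1-p)*0.063991] = 0.196733


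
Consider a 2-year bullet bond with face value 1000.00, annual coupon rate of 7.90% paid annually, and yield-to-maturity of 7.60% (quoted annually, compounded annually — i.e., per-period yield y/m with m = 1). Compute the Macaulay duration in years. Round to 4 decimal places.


Coupon per period c = face * coupon_rate / m = 79.000000
Periods per year m = 1; per-period yield y/m = 0.076000
Number of cashflows N = 2
Cashflows (t years, CF_t, discount factor 1/(1+y/m)^(m*t), PV):
  t = 1.0000: CF_t = 79.000000, DF = 0.929368, PV = 73.420074
  t = 2.0000: CF_t = 1079.000000, DF = 0.863725, PV = 931.959205
Price P = sum_t PV_t = 1005.379279
Macaulay numerator sum_t t * PV_t:
  t * PV_t at t = 1.0000: 73.420074
  t * PV_t at t = 2.0000: 1863.918409
Macaulay duration D = (sum_t t * PV_t) / P = 1937.338483 / 1005.379279 = 1.926973

Answer: Macaulay duration = 1.9270 years


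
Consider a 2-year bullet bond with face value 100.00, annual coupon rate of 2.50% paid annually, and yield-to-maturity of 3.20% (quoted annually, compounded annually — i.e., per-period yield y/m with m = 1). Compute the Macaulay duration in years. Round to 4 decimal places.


Answer: Macaulay duration = 1.9754 years

Derivation:
Coupon per period c = face * coupon_rate / m = 2.500000
Periods per year m = 1; per-period yield y/m = 0.032000
Number of cashflows N = 2
Cashflows (t years, CF_t, discount factor 1/(1+y/m)^(m*t), PV):
  t = 1.0000: CF_t = 2.500000, DF = 0.968992, PV = 2.422481
  t = 2.0000: CF_t = 102.500000, DF = 0.938946, PV = 96.241963
Price P = sum_t PV_t = 98.664443
Macaulay numerator sum_t t * PV_t:
  t * PV_t at t = 1.0000: 2.422481
  t * PV_t at t = 2.0000: 192.483925
Macaulay duration D = (sum_t t * PV_t) / P = 194.906406 / 98.664443 = 1.975447


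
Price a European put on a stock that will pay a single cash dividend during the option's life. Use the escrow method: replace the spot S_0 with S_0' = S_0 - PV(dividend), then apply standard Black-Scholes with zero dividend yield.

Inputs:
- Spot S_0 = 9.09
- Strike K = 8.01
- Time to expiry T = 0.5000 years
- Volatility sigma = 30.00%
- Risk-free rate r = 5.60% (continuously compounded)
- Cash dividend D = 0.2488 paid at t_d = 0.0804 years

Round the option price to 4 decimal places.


PV(D) = D * exp(-r * t_d) = 0.2488 * 0.99550772 = 0.24768232
S_0' = S_0 - PV(D) = 9.0900 - 0.24768232 = 8.84231768
d1 = (ln(S_0'/K) + (r + sigma^2/2)*T) / (sigma*sqrt(T)) = 0.70408160
d2 = d1 - sigma*sqrt(T) = 0.49194957
exp(-rT) = 0.97238837
N(-d1) = 0.24069098; N(-d2) = 0.31137750
P = K * exp(-rT) * N(-d2) - S_0' * N(-d1) = 8.0100 * 0.97238837 * 0.31137750 - 8.84231768 * 0.24069098 = 0.2970

Answer: Price = 0.2970


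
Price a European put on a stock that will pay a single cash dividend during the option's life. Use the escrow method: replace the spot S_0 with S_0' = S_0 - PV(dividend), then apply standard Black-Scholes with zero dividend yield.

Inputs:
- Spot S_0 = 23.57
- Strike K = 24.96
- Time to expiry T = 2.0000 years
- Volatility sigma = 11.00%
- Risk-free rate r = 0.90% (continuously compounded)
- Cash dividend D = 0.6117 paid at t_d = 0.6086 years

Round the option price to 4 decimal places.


Answer: Price = 2.3763

Derivation:
PV(D) = D * exp(-r * t_d) = 0.6117 * 0.99453757 = 0.60835863
S_0' = S_0 - PV(D) = 23.5700 - 0.60835863 = 22.96164137
d1 = (ln(S_0'/K) + (r + sigma^2/2)*T) / (sigma*sqrt(T)) = -0.34294349
d2 = d1 - sigma*sqrt(T) = -0.49850698
exp(-rT) = 0.98216103
N(-d1) = 0.63417951; N(-d2) = 0.69093662
P = K * exp(-rT) * N(-d2) - S_0' * N(-d1) = 24.9600 * 0.98216103 * 0.69093662 - 22.96164137 * 0.63417951 = 2.3763


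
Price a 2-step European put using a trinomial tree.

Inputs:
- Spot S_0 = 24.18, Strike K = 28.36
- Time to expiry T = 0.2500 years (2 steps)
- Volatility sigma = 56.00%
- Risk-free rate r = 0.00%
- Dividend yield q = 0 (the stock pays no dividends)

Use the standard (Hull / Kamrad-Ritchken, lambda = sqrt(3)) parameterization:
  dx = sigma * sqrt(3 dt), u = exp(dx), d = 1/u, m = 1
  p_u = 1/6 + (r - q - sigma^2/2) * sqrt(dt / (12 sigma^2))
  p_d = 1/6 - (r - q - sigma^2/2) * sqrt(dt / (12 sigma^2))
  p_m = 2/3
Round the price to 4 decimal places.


Answer: Price = V(0,0) = 5.6156

Derivation:
dt = T/N = 0.125000; dx = sigma*sqrt(3*dt) = 0.342929
u = exp(dx) = 1.409068; d = 1/u = 0.709689
p_u = 0.138089, p_m = 0.666667, p_d = 0.195244
Discount per step: exp(-r*dt) = 1.000000
Stock lattice S(k, j) with j the centered position index:
  k=0: S(0,+0) = 24.1800
  k=1: S(1,-1) = 17.1603; S(1,+0) = 24.1800; S(1,+1) = 34.0713
  k=2: S(2,-2) = 12.1785; S(2,-1) = 17.1603; S(2,+0) = 24.1800; S(2,+1) = 34.0713; S(2,+2) = 48.0087
Terminal payoffs V(N, j) = max(K - S_T, 0):
  V(2,-2) = 16.181541; V(2,-1) = 11.199722; V(2,+0) = 4.180000; V(2,+1) = 0.000000; V(2,+2) = 0.000000
Backward induction: V(k, j) = exp(-r*dt) * [p_u * V(k+1, j+1) + p_m * V(k+1, j) + p_d * V(k+1, j-1)]
  V(1,-1) = exp(-r*dt) * [p_u*4.180000 + p_m*11.199722 + p_d*16.181541] = 11.203044
  V(1,+0) = exp(-r*dt) * [p_u*0.000000 + p_m*4.180000 + p_d*11.199722] = 4.973346
  V(1,+1) = exp(-r*dt) * [p_u*0.000000 + p_m*0.000000 + p_d*4.180000] = 0.816120
  V(0,+0) = exp(-r*dt) * [p_u*0.816120 + p_m*4.973346 + p_d*11.203044] = 5.615589


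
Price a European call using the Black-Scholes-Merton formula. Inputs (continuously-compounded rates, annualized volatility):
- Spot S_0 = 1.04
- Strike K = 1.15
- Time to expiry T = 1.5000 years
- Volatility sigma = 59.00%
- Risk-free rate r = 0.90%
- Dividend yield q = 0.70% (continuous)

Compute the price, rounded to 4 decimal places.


Answer: Price = 0.2552

Derivation:
d1 = (ln(S/K) + (r - q + 0.5*sigma^2) * T) / (sigma * sqrt(T)) = 0.22631316
d2 = d1 - sigma * sqrt(T) = -0.49628631
exp(-rT) = 0.98659072; exp(-qT) = 0.98955493
C = S_0 * exp(-qT) * N(d1) - K * exp(-rT) * N(d2)
N(d1) = 0.58952107; N(d2) = 0.30984621
C = 1.0400 * 0.98955493 * 0.58952107 - 1.1500 * 0.98659072 * 0.30984621 = 0.2552


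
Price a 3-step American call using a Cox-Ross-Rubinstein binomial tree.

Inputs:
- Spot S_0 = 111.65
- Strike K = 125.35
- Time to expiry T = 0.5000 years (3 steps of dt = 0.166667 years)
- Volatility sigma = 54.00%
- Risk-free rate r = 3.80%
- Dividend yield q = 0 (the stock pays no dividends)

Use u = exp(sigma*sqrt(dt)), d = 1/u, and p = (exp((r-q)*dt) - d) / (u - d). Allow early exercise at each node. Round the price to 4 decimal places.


Answer: Price = V(0,0) = 13.3008

Derivation:
dt = T/N = 0.166667
u = exp(sigma*sqrt(dt)) = 1.246643; d = 1/u = 0.802154
p = (exp((r-q)*dt) - d) / (u - d) = 0.459402
Discount per step: exp(-r*dt) = 0.993687
Stock lattice S(k, i) with i counting down-moves:
  k=0: S(0,0) = 111.6500
  k=1: S(1,0) = 139.1877; S(1,1) = 89.5605
  k=2: S(2,0) = 173.5173; S(2,1) = 111.6500; S(2,2) = 71.8414
  k=3: S(3,0) = 216.3140; S(3,1) = 139.1877; S(3,2) = 89.5605; S(3,3) = 57.6279
Terminal payoffs V(N, i) = max(S_T - K, 0):
  V(3,0) = 90.964033; V(3,1) = 13.837655; V(3,2) = 0.000000; V(3,3) = 0.000000
Backward induction: V(k, i) = exp(-r*dt) * [p * V(k+1, i) + (1-p) * V(k+1, i+1)]; then take max(V_cont, immediate exercise) for American.
  V(2,0) = exp(-r*dt) * [p*90.964033 + (1-p)*13.837655] = 48.958644; exercise = 48.167270; V(2,0) = max -> 48.958644
  V(2,1) = exp(-r*dt) * [p*13.837655 + (1-p)*0.000000] = 6.316918; exercise = 0.000000; V(2,1) = max -> 6.316918
  V(2,2) = exp(-r*dt) * [p*0.000000 + (1-p)*0.000000] = 0.000000; exercise = 0.000000; V(2,2) = max -> 0.000000
  V(1,0) = exp(-r*dt) * [p*48.958644 + (1-p)*6.316918] = 25.743074; exercise = 13.837655; V(1,0) = max -> 25.743074
  V(1,1) = exp(-r*dt) * [p*6.316918 + (1-p)*0.000000] = 2.883686; exercise = 0.000000; V(1,1) = max -> 2.883686
  V(0,0) = exp(-r*dt) * [p*25.743074 + (1-p)*2.883686] = 13.300838; exercise = 0.000000; V(0,0) = max -> 13.300838


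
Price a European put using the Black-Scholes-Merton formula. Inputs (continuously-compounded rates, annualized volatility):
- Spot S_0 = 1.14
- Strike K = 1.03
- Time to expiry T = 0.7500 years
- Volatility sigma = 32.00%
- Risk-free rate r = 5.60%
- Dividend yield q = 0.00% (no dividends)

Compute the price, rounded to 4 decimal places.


d1 = (ln(S/K) + (r - q + 0.5*sigma^2) * T) / (sigma * sqrt(T)) = 0.65626489
d2 = d1 - sigma * sqrt(T) = 0.37913676
exp(-rT) = 0.95886978; exp(-qT) = 1.00000000
P = K * exp(-rT) * N(-d2) - S_0 * exp(-qT) * N(-d1)
N(-d1) = 0.25582685; N(-d2) = 0.35229316
P = 1.0300 * 0.95886978 * 0.35229316 - 1.1400 * 1.00000000 * 0.25582685 = 0.0563

Answer: Price = 0.0563


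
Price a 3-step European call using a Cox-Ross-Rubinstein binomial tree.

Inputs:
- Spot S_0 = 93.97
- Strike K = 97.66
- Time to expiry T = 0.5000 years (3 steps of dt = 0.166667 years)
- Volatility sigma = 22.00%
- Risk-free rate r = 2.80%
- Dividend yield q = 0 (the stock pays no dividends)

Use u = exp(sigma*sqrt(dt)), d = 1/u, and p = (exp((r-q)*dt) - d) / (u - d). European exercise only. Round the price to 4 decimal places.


dt = T/N = 0.166667
u = exp(sigma*sqrt(dt)) = 1.093971; d = 1/u = 0.914101
p = (exp((r-q)*dt) - d) / (u - d) = 0.503567
Discount per step: exp(-r*dt) = 0.995344
Stock lattice S(k, i) with i counting down-moves:
  k=0: S(0,0) = 93.9700
  k=1: S(1,0) = 102.8005; S(1,1) = 85.8980
  k=2: S(2,0) = 112.4608; S(2,1) = 93.9700; S(2,2) = 78.5194
  k=3: S(3,0) = 123.0289; S(3,1) = 102.8005; S(3,2) = 85.8980; S(3,3) = 71.7747
Terminal payoffs V(N, i) = max(S_T - K, 0):
  V(3,0) = 25.368921; V(3,1) = 5.140499; V(3,2) = 0.000000; V(3,3) = 0.000000
Backward induction: V(k, i) = exp(-r*dt) * [p * V(k+1, i) + (1-p) * V(k+1, i+1)].
  V(2,0) = exp(-r*dt) * [p*25.368921 + (1-p)*5.140499] = 15.255498
  V(2,1) = exp(-r*dt) * [p*5.140499 + (1-p)*0.000000] = 2.576532
  V(2,2) = exp(-r*dt) * [p*0.000000 + (1-p)*0.000000] = 0.000000
  V(1,0) = exp(-r*dt) * [p*15.255498 + (1-p)*2.576532] = 8.919514
  V(1,1) = exp(-r*dt) * [p*2.576532 + (1-p)*0.000000] = 1.291415
  V(0,0) = exp(-r*dt) * [p*8.919514 + (1-p)*1.291415] = 5.108774

Answer: Price = V(0,0) = 5.1088


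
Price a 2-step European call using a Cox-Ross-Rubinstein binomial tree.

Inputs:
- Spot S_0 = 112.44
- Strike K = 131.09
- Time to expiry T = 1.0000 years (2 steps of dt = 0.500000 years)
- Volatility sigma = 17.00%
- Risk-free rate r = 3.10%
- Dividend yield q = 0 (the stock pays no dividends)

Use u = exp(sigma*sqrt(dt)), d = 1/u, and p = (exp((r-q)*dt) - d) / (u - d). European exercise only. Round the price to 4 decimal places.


dt = T/N = 0.500000
u = exp(sigma*sqrt(dt)) = 1.127732; d = 1/u = 0.886736
p = (exp((r-q)*dt) - d) / (u - d) = 0.534802
Discount per step: exp(-r*dt) = 0.984620
Stock lattice S(k, i) with i counting down-moves:
  k=0: S(0,0) = 112.4400
  k=1: S(1,0) = 126.8021; S(1,1) = 99.7046
  k=2: S(2,0) = 142.9988; S(2,1) = 112.4400; S(2,2) = 88.4116
Terminal payoffs V(N, i) = max(S_T - K, 0):
  V(2,0) = 11.908773; V(2,1) = 0.000000; V(2,2) = 0.000000
Backward induction: V(k, i) = exp(-r*dt) * [p * V(k+1, i) + (1-p) * V(k+1, i+1)].
  V(1,0) = exp(-r*dt) * [p*11.908773 + (1-p)*0.000000] = 6.270876
  V(1,1) = exp(-r*dt) * [p*0.000000 + (1-p)*0.000000] = 0.000000
  V(0,0) = exp(-r*dt) * [p*6.270876 + (1-p)*0.000000] = 3.302093

Answer: Price = V(0,0) = 3.3021


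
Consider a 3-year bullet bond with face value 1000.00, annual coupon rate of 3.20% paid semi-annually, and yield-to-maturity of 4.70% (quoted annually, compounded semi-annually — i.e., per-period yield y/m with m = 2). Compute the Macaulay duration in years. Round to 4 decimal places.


Answer: Macaulay duration = 2.8814 years

Derivation:
Coupon per period c = face * coupon_rate / m = 16.000000
Periods per year m = 2; per-period yield y/m = 0.023500
Number of cashflows N = 6
Cashflows (t years, CF_t, discount factor 1/(1+y/m)^(m*t), PV):
  t = 0.5000: CF_t = 16.000000, DF = 0.977040, PV = 15.632633
  t = 1.0000: CF_t = 16.000000, DF = 0.954606, PV = 15.273701
  t = 1.5000: CF_t = 16.000000, DF = 0.932688, PV = 14.923010
  t = 2.0000: CF_t = 16.000000, DF = 0.911273, PV = 14.580372
  t = 2.5000: CF_t = 16.000000, DF = 0.890350, PV = 14.245600
  t = 3.0000: CF_t = 1016.000000, DF = 0.869907, PV = 883.825700
Price P = sum_t PV_t = 958.481017
Macaulay numerator sum_t t * PV_t:
  t * PV_t at t = 0.5000: 7.816317
  t * PV_t at t = 1.0000: 15.273701
  t * PV_t at t = 1.5000: 22.384516
  t * PV_t at t = 2.0000: 29.160743
  t * PV_t at t = 2.5000: 35.614000
  t * PV_t at t = 3.0000: 2651.477100
Macaulay duration D = (sum_t t * PV_t) / P = 2761.726377 / 958.481017 = 2.881357


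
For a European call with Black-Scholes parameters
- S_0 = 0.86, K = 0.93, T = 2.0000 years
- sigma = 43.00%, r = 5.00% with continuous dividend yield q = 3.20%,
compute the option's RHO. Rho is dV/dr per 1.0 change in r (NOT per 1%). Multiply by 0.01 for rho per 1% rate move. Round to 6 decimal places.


Answer: Rho = 0.596411

Derivation:
d1 = 0.2345749509; d2 = -0.3735368809
phi(d1) = 0.3881159138; exp(-qT) = 0.9380049995; exp(-rT) = 0.9048374180
N(d2) = 0.3543744507
Rho = K*T*exp(-rT)*N(d2) = 0.9300 * 2.0000 * 0.9048374180 * 0.3543744507 = 0.596411


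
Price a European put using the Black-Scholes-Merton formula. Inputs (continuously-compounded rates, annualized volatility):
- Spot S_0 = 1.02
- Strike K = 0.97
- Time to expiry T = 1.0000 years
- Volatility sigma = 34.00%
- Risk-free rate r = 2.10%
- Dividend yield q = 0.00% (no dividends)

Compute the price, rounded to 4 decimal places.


d1 = (ln(S/K) + (r - q + 0.5*sigma^2) * T) / (sigma * sqrt(T)) = 0.37959363
d2 = d1 - sigma * sqrt(T) = 0.03959363
exp(-rT) = 0.97921896; exp(-qT) = 1.00000000
P = K * exp(-rT) * N(-d2) - S_0 * exp(-qT) * N(-d1)
N(-d1) = 0.35212354; N(-d2) = 0.48420855
P = 0.9700 * 0.97921896 * 0.48420855 - 1.0200 * 1.00000000 * 0.35212354 = 0.1008

Answer: Price = 0.1008


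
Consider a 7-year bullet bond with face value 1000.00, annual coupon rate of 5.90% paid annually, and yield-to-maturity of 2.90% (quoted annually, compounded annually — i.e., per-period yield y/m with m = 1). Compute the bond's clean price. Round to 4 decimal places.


Answer: Price = 1187.6149

Derivation:
Coupon per period c = face * coupon_rate / m = 59.000000
Periods per year m = 1; per-period yield y/m = 0.029000
Number of cashflows N = 7
Cashflows (t years, CF_t, discount factor 1/(1+y/m)^(m*t), PV):
  t = 1.0000: CF_t = 59.000000, DF = 0.971817, PV = 57.337221
  t = 2.0000: CF_t = 59.000000, DF = 0.944429, PV = 55.721303
  t = 3.0000: CF_t = 59.000000, DF = 0.917812, PV = 54.150926
  t = 4.0000: CF_t = 59.000000, DF = 0.891946, PV = 52.624807
  t = 5.0000: CF_t = 59.000000, DF = 0.866808, PV = 51.141697
  t = 6.0000: CF_t = 59.000000, DF = 0.842379, PV = 49.700386
  t = 7.0000: CF_t = 1059.000000, DF = 0.818639, PV = 866.938593
Price P = sum_t PV_t = 1187.614933


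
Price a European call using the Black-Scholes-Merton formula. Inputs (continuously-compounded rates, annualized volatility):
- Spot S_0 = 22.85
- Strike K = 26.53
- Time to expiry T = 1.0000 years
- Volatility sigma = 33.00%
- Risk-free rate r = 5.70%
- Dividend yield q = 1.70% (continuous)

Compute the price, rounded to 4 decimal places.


Answer: Price = 1.9842

Derivation:
d1 = (ln(S/K) + (r - q + 0.5*sigma^2) * T) / (sigma * sqrt(T)) = -0.16628803
d2 = d1 - sigma * sqrt(T) = -0.49628803
exp(-rT) = 0.94459407; exp(-qT) = 0.98314368
C = S_0 * exp(-qT) * N(d1) - K * exp(-rT) * N(d2)
N(d1) = 0.43396514; N(d2) = 0.30984560
C = 22.8500 * 0.98314368 * 0.43396514 - 26.5300 * 0.94459407 * 0.30984560 = 1.9842


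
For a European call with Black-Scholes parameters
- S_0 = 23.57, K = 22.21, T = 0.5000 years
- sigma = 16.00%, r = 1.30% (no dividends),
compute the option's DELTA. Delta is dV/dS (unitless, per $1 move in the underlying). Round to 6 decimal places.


d1 = 0.6393312948; d2 = 0.5261942099
phi(d1) = 0.3252013385; exp(-qT) = 1.0000000000; exp(-rT) = 0.9935210793
N(d1) = 0.7386962830
Delta = exp(-qT) * N(d1) = 1.0000000000 * 0.7386962830 = 0.738696

Answer: Delta = 0.738696


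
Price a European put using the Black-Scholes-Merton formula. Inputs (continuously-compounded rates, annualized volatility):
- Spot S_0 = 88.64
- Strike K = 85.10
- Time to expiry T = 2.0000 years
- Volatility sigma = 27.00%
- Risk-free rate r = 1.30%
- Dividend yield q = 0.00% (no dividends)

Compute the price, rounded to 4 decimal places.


Answer: Price = 10.3212

Derivation:
d1 = (ln(S/K) + (r - q + 0.5*sigma^2) * T) / (sigma * sqrt(T)) = 0.36574755
d2 = d1 - sigma * sqrt(T) = -0.01609012
exp(-rT) = 0.97433509; exp(-qT) = 1.00000000
P = K * exp(-rT) * N(-d2) - S_0 * exp(-qT) * N(-d1)
N(-d1) = 0.35727673; N(-d2) = 0.50641875
P = 85.1000 * 0.97433509 * 0.50641875 - 88.6400 * 1.00000000 * 0.35727673 = 10.3212


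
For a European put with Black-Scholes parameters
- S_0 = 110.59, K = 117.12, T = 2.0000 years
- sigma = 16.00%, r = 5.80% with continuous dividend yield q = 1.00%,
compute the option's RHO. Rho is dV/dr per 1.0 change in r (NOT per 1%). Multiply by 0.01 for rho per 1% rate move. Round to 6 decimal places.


d1 = 0.2838619135; d2 = 0.0575877436
phi(d1) = 0.3831888516; exp(-qT) = 0.9801986733; exp(-rT) = 0.8904752233
N(-d2) = 0.4770385063
Rho = -K*T*exp(-rT)*N(-d2) = -117.1200 * 2.0000 * 0.8904752233 * 0.4770385063 = -99.503037

Answer: Rho = -99.503037


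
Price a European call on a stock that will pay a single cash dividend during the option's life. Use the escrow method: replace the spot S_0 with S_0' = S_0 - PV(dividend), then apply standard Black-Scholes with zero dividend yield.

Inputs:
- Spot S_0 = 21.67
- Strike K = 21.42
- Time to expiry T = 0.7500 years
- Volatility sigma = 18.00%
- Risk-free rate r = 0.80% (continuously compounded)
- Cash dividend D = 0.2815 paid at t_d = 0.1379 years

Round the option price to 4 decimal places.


Answer: Price = 1.3748

Derivation:
PV(D) = D * exp(-r * t_d) = 0.2815 * 0.99889741 = 0.28118962
S_0' = S_0 - PV(D) = 21.6700 - 0.28118962 = 21.38881038
d1 = (ln(S_0'/K) + (r + sigma^2/2)*T) / (sigma*sqrt(T)) = 0.10708462
d2 = d1 - sigma*sqrt(T) = -0.04879995
exp(-rT) = 0.99401796
N(d1) = 0.54263908; N(d2) = 0.48053936
C = S_0' * N(d1) - K * exp(-rT) * N(d2) = 21.38881038 * 0.54263908 - 21.4200 * 0.99401796 * 0.48053936 = 1.3748


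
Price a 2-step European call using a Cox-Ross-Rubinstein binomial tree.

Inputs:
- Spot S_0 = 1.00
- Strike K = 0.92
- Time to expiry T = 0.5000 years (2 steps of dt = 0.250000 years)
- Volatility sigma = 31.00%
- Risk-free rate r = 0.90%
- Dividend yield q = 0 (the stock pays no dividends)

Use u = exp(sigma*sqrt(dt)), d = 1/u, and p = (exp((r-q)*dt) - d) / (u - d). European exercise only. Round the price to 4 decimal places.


dt = T/N = 0.250000
u = exp(sigma*sqrt(dt)) = 1.167658; d = 1/u = 0.856415
p = (exp((r-q)*dt) - d) / (u - d) = 0.468565
Discount per step: exp(-r*dt) = 0.997753
Stock lattice S(k, i) with i counting down-moves:
  k=0: S(0,0) = 1.0000
  k=1: S(1,0) = 1.1677; S(1,1) = 0.8564
  k=2: S(2,0) = 1.3634; S(2,1) = 1.0000; S(2,2) = 0.7334
Terminal payoffs V(N, i) = max(S_T - K, 0):
  V(2,0) = 0.443425; V(2,1) = 0.080000; V(2,2) = 0.000000
Backward induction: V(k, i) = exp(-r*dt) * [p * V(k+1, i) + (1-p) * V(k+1, i+1)].
  V(1,0) = exp(-r*dt) * [p*0.443425 + (1-p)*0.080000] = 0.249726
  V(1,1) = exp(-r*dt) * [p*0.080000 + (1-p)*0.000000] = 0.037401
  V(0,0) = exp(-r*dt) * [p*0.249726 + (1-p)*0.037401] = 0.136581

Answer: Price = V(0,0) = 0.1366


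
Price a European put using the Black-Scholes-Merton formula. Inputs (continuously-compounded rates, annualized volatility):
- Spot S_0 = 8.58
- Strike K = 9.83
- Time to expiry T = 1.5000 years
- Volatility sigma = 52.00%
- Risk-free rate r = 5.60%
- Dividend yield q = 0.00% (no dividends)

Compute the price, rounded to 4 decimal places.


Answer: Price = 2.4370

Derivation:
d1 = (ln(S/K) + (r - q + 0.5*sigma^2) * T) / (sigma * sqrt(T)) = 0.23677613
d2 = d1 - sigma * sqrt(T) = -0.40009121
exp(-rT) = 0.91943126; exp(-qT) = 1.00000000
P = K * exp(-rT) * N(-d2) - S_0 * exp(-qT) * N(-d1)
N(-d1) = 0.40641524; N(-d2) = 0.65545533
P = 9.8300 * 0.91943126 * 0.65545533 - 8.5800 * 1.00000000 * 0.40641524 = 2.4370


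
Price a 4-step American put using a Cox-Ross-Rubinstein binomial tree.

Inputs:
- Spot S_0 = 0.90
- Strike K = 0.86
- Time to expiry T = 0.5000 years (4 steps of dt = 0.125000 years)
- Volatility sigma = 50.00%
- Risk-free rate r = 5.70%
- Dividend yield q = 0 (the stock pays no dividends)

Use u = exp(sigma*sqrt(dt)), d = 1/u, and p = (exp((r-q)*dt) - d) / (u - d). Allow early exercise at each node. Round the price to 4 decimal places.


Answer: Price = V(0,0) = 0.0921

Derivation:
dt = T/N = 0.125000
u = exp(sigma*sqrt(dt)) = 1.193365; d = 1/u = 0.837967
p = (exp((r-q)*dt) - d) / (u - d) = 0.476040
Discount per step: exp(-r*dt) = 0.992900
Stock lattice S(k, i) with i counting down-moves:
  k=0: S(0,0) = 0.9000
  k=1: S(1,0) = 1.0740; S(1,1) = 0.7542
  k=2: S(2,0) = 1.2817; S(2,1) = 0.9000; S(2,2) = 0.6320
  k=3: S(3,0) = 1.5295; S(3,1) = 1.0740; S(3,2) = 0.7542; S(3,3) = 0.5296
  k=4: S(4,0) = 1.8253; S(4,1) = 1.2817; S(4,2) = 0.9000; S(4,3) = 0.6320; S(4,4) = 0.4438
Terminal payoffs V(N, i) = max(K - S_T, 0):
  V(4,0) = 0.000000; V(4,1) = 0.000000; V(4,2) = 0.000000; V(4,3) = 0.228030; V(4,4) = 0.416238
Backward induction: V(k, i) = exp(-r*dt) * [p * V(k+1, i) + (1-p) * V(k+1, i+1)]; then take max(V_cont, immediate exercise) for American.
  V(3,0) = exp(-r*dt) * [p*0.000000 + (1-p)*0.000000] = 0.000000; exercise = 0.000000; V(3,0) = max -> 0.000000
  V(3,1) = exp(-r*dt) * [p*0.000000 + (1-p)*0.000000] = 0.000000; exercise = 0.000000; V(3,1) = max -> 0.000000
  V(3,2) = exp(-r*dt) * [p*0.000000 + (1-p)*0.228030] = 0.118630; exercise = 0.105830; V(3,2) = max -> 0.118630
  V(3,3) = exp(-r*dt) * [p*0.228030 + (1-p)*0.416238] = 0.324325; exercise = 0.330430; V(3,3) = max -> 0.330430
  V(2,0) = exp(-r*dt) * [p*0.000000 + (1-p)*0.000000] = 0.000000; exercise = 0.000000; V(2,0) = max -> 0.000000
  V(2,1) = exp(-r*dt) * [p*0.000000 + (1-p)*0.118630] = 0.061716; exercise = 0.000000; V(2,1) = max -> 0.061716
  V(2,2) = exp(-r*dt) * [p*0.118630 + (1-p)*0.330430] = 0.227975; exercise = 0.228030; V(2,2) = max -> 0.228030
  V(1,0) = exp(-r*dt) * [p*0.000000 + (1-p)*0.061716] = 0.032107; exercise = 0.000000; V(1,0) = max -> 0.032107
  V(1,1) = exp(-r*dt) * [p*0.061716 + (1-p)*0.228030] = 0.147801; exercise = 0.105830; V(1,1) = max -> 0.147801
  V(0,0) = exp(-r*dt) * [p*0.032107 + (1-p)*0.147801] = 0.092068; exercise = 0.000000; V(0,0) = max -> 0.092068


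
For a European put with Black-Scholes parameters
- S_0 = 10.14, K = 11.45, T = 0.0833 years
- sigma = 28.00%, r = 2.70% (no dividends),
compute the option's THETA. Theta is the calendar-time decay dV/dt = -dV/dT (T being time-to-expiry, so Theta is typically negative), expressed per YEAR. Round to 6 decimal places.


d1 = -1.4352574220; d2 = -1.5160702923
phi(d1) = 0.1424277441; exp(-qT) = 1.0000000000; exp(-rT) = 0.9977534273
Theta = -S*exp(-qT)*phi(d1)*sigma/(2*sqrt(T)) + r*K*exp(-rT)*N(-d2) - q*S*exp(-qT)*N(-d1)
N(-d1) = 0.9243931220; N(-d2) = 0.9352492104; sqrt(T) = 0.2886173938
Term 1 = -10.1400 * 1.0000000000 * 0.1424277441 * 0.2800 / (2 * 0.2886173938) = -0.7005483033
Term 2 = 0.0270 * 11.4500 * 0.9977534273 * 0.9352492104 = 0.2884827367
Term 3 = 0 (no dividend yield, q = 0)
Theta = -0.7005483033 + (0.2884827367) + (0.0000000000) = -0.412066

Answer: Theta = -0.412066


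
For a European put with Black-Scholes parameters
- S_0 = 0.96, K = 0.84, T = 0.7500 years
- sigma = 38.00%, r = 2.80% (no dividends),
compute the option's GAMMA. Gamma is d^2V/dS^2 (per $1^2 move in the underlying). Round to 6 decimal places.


Answer: Gamma = 1.032782

Derivation:
d1 = 0.6341171485; d2 = 0.3050274950
phi(d1) = 0.3262827924; exp(-qT) = 1.0000000000; exp(-rT) = 0.9792189646
Gamma = exp(-qT) * phi(d1) / (S * sigma * sqrt(T)) = 1.0000000000 * 0.3262827924 / (0.9600 * 0.3800 * 0.8660254038) = 1.032782


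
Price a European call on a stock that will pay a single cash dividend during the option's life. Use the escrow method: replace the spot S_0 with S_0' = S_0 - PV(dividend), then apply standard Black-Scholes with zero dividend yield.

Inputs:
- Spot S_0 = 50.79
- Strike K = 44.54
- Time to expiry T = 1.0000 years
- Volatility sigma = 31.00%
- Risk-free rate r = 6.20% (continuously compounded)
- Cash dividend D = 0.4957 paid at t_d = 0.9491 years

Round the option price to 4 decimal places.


PV(D) = D * exp(-r * t_d) = 0.4957 * 0.94285365 = 0.46737256
S_0' = S_0 - PV(D) = 50.7900 - 0.46737256 = 50.32262744
d1 = (ln(S_0'/K) + (r + sigma^2/2)*T) / (sigma*sqrt(T)) = 0.74876504
d2 = d1 - sigma*sqrt(T) = 0.43876504
exp(-rT) = 0.93988289
N(d1) = 0.77300058; N(d2) = 0.66958410
C = S_0' * N(d1) - K * exp(-rT) * N(d2) = 50.32262744 * 0.77300058 - 44.5400 * 0.93988289 * 0.66958410 = 10.8690

Answer: Price = 10.8690


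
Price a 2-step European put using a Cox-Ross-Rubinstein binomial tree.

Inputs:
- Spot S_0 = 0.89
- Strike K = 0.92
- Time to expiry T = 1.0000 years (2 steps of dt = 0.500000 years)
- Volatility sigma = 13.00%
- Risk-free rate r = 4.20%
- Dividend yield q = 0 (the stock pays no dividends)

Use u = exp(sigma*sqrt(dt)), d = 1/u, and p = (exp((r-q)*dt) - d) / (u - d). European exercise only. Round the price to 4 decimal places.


dt = T/N = 0.500000
u = exp(sigma*sqrt(dt)) = 1.096281; d = 1/u = 0.912175
p = (exp((r-q)*dt) - d) / (u - d) = 0.592306
Discount per step: exp(-r*dt) = 0.979219
Stock lattice S(k, i) with i counting down-moves:
  k=0: S(0,0) = 0.8900
  k=1: S(1,0) = 0.9757; S(1,1) = 0.8118
  k=2: S(2,0) = 1.0696; S(2,1) = 0.8900; S(2,2) = 0.7405
Terminal payoffs V(N, i) = max(K - S_T, 0):
  V(2,0) = 0.000000; V(2,1) = 0.030000; V(2,2) = 0.179464
Backward induction: V(k, i) = exp(-r*dt) * [p * V(k+1, i) + (1-p) * V(k+1, i+1)].
  V(1,0) = exp(-r*dt) * [p*0.000000 + (1-p)*0.030000] = 0.011977
  V(1,1) = exp(-r*dt) * [p*0.030000 + (1-p)*0.179464] = 0.089046
  V(0,0) = exp(-r*dt) * [p*0.011977 + (1-p)*0.089046] = 0.042496

Answer: Price = V(0,0) = 0.0425


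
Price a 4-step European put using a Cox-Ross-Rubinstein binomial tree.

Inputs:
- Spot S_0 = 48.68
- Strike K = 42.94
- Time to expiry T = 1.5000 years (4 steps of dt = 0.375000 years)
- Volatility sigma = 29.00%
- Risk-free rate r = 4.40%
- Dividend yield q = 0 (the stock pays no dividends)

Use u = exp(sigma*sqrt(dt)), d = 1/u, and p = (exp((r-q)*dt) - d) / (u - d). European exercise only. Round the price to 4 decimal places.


dt = T/N = 0.375000
u = exp(sigma*sqrt(dt)) = 1.194333; d = 1/u = 0.837287
p = (exp((r-q)*dt) - d) / (u - d) = 0.502315
Discount per step: exp(-r*dt) = 0.983635
Stock lattice S(k, i) with i counting down-moves:
  k=0: S(0,0) = 48.6800
  k=1: S(1,0) = 58.1401; S(1,1) = 40.7591
  k=2: S(2,0) = 69.4387; S(2,1) = 48.6800; S(2,2) = 34.1271
  k=3: S(3,0) = 82.9329; S(3,1) = 58.1401; S(3,2) = 40.7591; S(3,3) = 28.5742
  k=4: S(4,0) = 99.0496; S(4,1) = 69.4387; S(4,2) = 48.6800; S(4,3) = 34.1271; S(4,4) = 23.9248
Terminal payoffs V(N, i) = max(K - S_T, 0):
  V(4,0) = 0.000000; V(4,1) = 0.000000; V(4,2) = 0.000000; V(4,3) = 8.812884; V(4,4) = 19.015184
Backward induction: V(k, i) = exp(-r*dt) * [p * V(k+1, i) + (1-p) * V(k+1, i+1)].
  V(3,0) = exp(-r*dt) * [p*0.000000 + (1-p)*0.000000] = 0.000000
  V(3,1) = exp(-r*dt) * [p*0.000000 + (1-p)*0.000000] = 0.000000
  V(3,2) = exp(-r*dt) * [p*0.000000 + (1-p)*8.812884] = 4.314262
  V(3,3) = exp(-r*dt) * [p*8.812884 + (1-p)*19.015184] = 13.663102
  V(2,0) = exp(-r*dt) * [p*0.000000 + (1-p)*0.000000] = 0.000000
  V(2,1) = exp(-r*dt) * [p*0.000000 + (1-p)*4.314262] = 2.112006
  V(2,2) = exp(-r*dt) * [p*4.314262 + (1-p)*13.663102] = 8.820295
  V(1,0) = exp(-r*dt) * [p*0.000000 + (1-p)*2.112006] = 1.033912
  V(1,1) = exp(-r*dt) * [p*2.112006 + (1-p)*8.820295] = 5.361422
  V(0,0) = exp(-r*dt) * [p*1.033912 + (1-p)*5.361422] = 3.135483

Answer: Price = V(0,0) = 3.1355


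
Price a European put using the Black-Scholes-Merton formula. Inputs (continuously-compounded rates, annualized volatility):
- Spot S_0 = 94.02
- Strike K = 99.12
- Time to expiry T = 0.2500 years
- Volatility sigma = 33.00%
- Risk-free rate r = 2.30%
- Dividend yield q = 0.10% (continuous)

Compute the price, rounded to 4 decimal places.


Answer: Price = 8.8656

Derivation:
d1 = (ln(S/K) + (r - q + 0.5*sigma^2) * T) / (sigma * sqrt(T)) = -0.20431037
d2 = d1 - sigma * sqrt(T) = -0.36931037
exp(-rT) = 0.99426650; exp(-qT) = 0.99975003
P = K * exp(-rT) * N(-d2) - S_0 * exp(-qT) * N(-d1)
N(-d1) = 0.58094452; N(-d2) = 0.64405180
P = 99.1200 * 0.99426650 * 0.64405180 - 94.0200 * 0.99975003 * 0.58094452 = 8.8656
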